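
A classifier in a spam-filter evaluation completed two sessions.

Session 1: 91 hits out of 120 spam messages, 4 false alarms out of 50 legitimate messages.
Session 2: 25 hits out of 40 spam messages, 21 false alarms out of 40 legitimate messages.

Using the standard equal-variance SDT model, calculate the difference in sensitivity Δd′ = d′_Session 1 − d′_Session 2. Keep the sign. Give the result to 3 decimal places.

Δd′ = 1.850

Session 1: z(0.7583) = 0.7008, z(0.0800) = -1.4051, d' = 2.1059
Session 2: z(0.6250) = 0.3186, z(0.5250) = 0.0627, d' = 0.2559
Δd' = d'_Session 1 − d'_Session 2 = 2.1059 − 0.2559 = 1.8500
Session 1 has the higher sensitivity.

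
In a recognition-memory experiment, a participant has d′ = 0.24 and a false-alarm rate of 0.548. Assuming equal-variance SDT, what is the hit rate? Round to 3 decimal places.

z(false-alarm rate) = z(0.548) = 0.1206
z(H) = z(FA) + d' = 0.1206 + 0.24 = 0.3606
hit rate = Φ(0.3606) = 0.6408

hit rate = 0.641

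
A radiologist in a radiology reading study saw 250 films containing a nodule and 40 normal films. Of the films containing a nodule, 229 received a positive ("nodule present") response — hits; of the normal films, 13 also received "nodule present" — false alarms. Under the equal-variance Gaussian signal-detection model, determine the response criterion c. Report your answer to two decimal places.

c = -0.46

H = 229/250 = 0.9160
FA = 13/40 = 0.3250
Φ⁻¹(H) = 1.3787
Φ⁻¹(FA) = -0.4538
c = −½·[z(H) + z(FA)] = −0.5 × (1.3787 + (-0.4538)) = -0.46245
c < 0: the radiologist has a liberal response bias.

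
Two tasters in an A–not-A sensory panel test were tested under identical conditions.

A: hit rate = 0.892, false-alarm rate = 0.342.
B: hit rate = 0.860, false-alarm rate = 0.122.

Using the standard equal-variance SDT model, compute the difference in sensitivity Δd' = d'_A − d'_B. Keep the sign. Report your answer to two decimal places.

Δd' = -0.60

A: z(0.892) = 1.237, z(0.342) = -0.407, d' = 1.644
B: z(0.860) = 1.080, z(0.122) = -1.165, d' = 2.245
Δd' = d'_A − d'_B = 1.644 − 2.245 = -0.601
B has the higher sensitivity.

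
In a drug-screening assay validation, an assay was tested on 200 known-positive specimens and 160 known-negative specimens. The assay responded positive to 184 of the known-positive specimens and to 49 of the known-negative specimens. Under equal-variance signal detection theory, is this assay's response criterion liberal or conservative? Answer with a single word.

liberal

z(H) = 1.405, z(FA) = -0.507
c = −½·(z(H) + z(FA)) = -0.449
c < 0 → liberal criterion (biased toward responding “yes”).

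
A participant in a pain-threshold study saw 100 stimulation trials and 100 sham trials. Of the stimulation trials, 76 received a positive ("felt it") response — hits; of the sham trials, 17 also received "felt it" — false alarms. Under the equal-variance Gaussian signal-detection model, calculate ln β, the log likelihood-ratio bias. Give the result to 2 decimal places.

ln β = 0.21

H = 76/100 = 0.7600
FA = 17/100 = 0.1700
z(H) = 0.706
z(FA) = -0.954
ln β = −½·[z(H)² − z(FA)²] = −0.5 × (0.498 − 0.910) = 0.206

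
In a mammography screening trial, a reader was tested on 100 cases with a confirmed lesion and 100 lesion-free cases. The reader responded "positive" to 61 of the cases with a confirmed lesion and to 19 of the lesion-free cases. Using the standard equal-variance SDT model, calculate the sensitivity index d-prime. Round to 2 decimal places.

d-prime = 1.16

H = 61/100 = 0.6100
FA = 19/100 = 0.1900
Φ⁻¹(H) = Φ⁻¹(0.6100) = 0.2793
Φ⁻¹(FA) = Φ⁻¹(0.1900) = -0.8779
d' = z(H) − z(FA) = 0.2793 − (-0.8779) = 1.1572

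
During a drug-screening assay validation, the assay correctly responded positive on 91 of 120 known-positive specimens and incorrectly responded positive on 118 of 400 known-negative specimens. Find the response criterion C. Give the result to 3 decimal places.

C = -0.081

H = 91/120 = 0.7583
FA = 118/400 = 0.2950
z(0.7583) = 0.7008, z(0.2950) = -0.5388
c = −½·[z(H) + z(FA)] = −0.5 × (0.7008 + (-0.5388)) = -0.0810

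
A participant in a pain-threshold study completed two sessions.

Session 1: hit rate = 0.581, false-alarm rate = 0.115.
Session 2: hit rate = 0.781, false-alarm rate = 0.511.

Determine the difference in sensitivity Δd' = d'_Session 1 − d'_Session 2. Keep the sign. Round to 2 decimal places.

Session 1: z(0.581) = 0.204, z(0.115) = -1.200, d' = 1.404
Session 2: z(0.781) = 0.776, z(0.511) = 0.028, d' = 0.748
Δd' = d'_Session 1 − d'_Session 2 = 1.404 − 0.748 = 0.656
Session 1 has the higher sensitivity.

Δd' = 0.66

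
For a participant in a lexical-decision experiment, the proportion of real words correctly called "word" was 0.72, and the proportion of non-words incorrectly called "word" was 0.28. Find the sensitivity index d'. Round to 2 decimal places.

z(H) = z(0.72) = 0.583
z(FA) = z(0.28) = -0.583
d' = z(H) − z(FA) = 0.583 − (-0.583) = 1.166

d' = 1.17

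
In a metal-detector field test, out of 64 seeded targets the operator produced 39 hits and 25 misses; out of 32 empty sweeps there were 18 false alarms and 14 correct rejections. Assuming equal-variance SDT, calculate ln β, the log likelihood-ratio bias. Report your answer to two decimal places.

H = 39/64 = 0.6094
FA = 18/32 = 0.5625
z(H) = 0.278
z(FA) = 0.157
ln β = −½·[z(H)² − z(FA)²] = −0.5 × (0.077 − 0.025) = -0.026

ln β = -0.03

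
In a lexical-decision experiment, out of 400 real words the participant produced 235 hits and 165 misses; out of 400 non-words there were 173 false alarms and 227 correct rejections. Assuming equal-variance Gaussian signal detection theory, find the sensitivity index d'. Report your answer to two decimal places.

H = 235/400 = 0.5875
FA = 173/400 = 0.4325
Φ⁻¹(0.5875) = 0.221, Φ⁻¹(0.4325) = -0.170
d' = z(H) − z(FA) = 0.221 − (-0.170) = 0.391

d' = 0.39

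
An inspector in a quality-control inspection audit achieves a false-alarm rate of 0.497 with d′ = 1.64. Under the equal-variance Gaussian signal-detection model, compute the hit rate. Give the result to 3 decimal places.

hit rate = 0.949

z(false-alarm rate) = z(0.497) = -0.0075
z(H) = z(FA) + d' = -0.0075 + 1.64 = 1.6325
hit rate = Φ(1.6325) = 0.9487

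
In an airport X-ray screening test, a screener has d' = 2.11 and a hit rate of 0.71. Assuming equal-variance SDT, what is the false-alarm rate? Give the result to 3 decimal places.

z(hit rate) = z(0.71) = 0.5534
z(FA) = z(H) − d' = 0.5534 − 2.11 = -1.5566
false-alarm rate = Φ(-1.5566) = 0.0598

false-alarm rate = 0.060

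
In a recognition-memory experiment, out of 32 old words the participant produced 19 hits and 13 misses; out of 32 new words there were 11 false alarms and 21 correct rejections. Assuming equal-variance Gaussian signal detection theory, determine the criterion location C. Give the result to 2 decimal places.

H = 19/32 = 0.5938
FA = 11/32 = 0.3438
z(H) = 0.2373
z(FA) = -0.4021
c = −½·[z(H) + z(FA)] = −0.5 × (0.2373 + (-0.4021)) = 0.0824
c > 0: the participant has a conservative response bias.

C = 0.08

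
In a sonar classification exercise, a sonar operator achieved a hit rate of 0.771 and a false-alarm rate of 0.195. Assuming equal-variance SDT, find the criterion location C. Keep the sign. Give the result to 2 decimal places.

C = 0.06

Φ⁻¹(H) = Φ⁻¹(0.771) = 0.742
Φ⁻¹(FA) = Φ⁻¹(0.195) = -0.860
c = −½·[z(H) + z(FA)] = −0.5 × (0.742 + (-0.860)) = 0.059
c > 0: the sonar operator has a conservative response bias.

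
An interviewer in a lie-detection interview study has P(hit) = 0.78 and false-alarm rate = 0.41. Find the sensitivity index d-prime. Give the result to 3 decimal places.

d-prime = 1.000

Φ⁻¹(H) = 0.7722
Φ⁻¹(FA) = -0.2275
d' = z(H) − z(FA) = 0.7722 − (-0.2275) = 0.9997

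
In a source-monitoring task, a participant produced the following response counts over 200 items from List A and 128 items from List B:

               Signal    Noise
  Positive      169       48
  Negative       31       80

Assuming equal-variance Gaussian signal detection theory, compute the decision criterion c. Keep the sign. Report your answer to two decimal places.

c = -0.35

H = 169/200 = 0.8450
FA = 48/128 = 0.3750
z(0.8450) = 1.0152, z(0.3750) = -0.3186
c = −½·[z(H) + z(FA)] = −0.5 × (1.0152 + (-0.3186)) = -0.3483
c < 0: the participant has a liberal response bias.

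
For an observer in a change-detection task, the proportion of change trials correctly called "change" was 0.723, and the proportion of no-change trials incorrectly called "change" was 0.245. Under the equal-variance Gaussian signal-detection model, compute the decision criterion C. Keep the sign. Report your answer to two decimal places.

z(0.723) = 0.5918, z(0.245) = -0.6903
c = −½·[z(H) + z(FA)] = −0.5 × (0.5918 + (-0.6903)) = 0.04925
c > 0: the observer has a conservative response bias.

C = 0.05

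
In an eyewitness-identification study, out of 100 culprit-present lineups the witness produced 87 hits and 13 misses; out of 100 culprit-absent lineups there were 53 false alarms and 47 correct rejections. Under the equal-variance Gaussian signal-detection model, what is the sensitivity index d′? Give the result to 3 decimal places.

H = 87/100 = 0.8700
FA = 53/100 = 0.5300
z(H) = z(0.8700) = 1.1264
z(FA) = z(0.5300) = 0.0753
d' = z(H) − z(FA) = 1.1264 − 0.0753 = 1.0511

d′ = 1.051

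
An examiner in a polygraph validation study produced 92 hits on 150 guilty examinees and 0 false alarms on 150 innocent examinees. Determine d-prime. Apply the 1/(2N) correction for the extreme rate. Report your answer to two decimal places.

d-prime = 3.00

The false-alarm rate is 0/150 = 0, so apply the 1/(2N) correction: FA → 1/(2·150) = 0.00333.
z(H) = z(0.61333) = 0.288
z(FA) = z(0.00333) = -2.713
d' = 0.288 − (-2.713) = 3.001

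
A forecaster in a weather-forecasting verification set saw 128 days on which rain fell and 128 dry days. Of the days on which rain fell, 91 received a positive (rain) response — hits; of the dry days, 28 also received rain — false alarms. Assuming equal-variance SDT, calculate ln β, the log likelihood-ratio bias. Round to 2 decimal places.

ln β = 0.15

H = 91/128 = 0.7109
FA = 28/128 = 0.2188
Φ⁻¹(H) = 0.556
Φ⁻¹(FA) = -0.776
ln β = −½·[z(H)² − z(FA)²] = −0.5 × (0.309 − 0.602) = 0.1465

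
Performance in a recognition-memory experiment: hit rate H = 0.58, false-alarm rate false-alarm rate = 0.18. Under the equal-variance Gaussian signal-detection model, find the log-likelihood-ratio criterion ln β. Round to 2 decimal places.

ln β = 0.40

z(0.58) = 0.202, z(0.18) = -0.915
ln β = −½·[z(H)² − z(FA)²] = −0.5 × (0.041 − 0.837) = 0.398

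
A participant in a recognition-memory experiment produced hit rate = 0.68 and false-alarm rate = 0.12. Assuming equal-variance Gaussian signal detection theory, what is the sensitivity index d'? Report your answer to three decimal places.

z(H) = 0.4677
z(FA) = -1.1750
d' = z(H) − z(FA) = 0.4677 − (-1.1750) = 1.6427

d' = 1.643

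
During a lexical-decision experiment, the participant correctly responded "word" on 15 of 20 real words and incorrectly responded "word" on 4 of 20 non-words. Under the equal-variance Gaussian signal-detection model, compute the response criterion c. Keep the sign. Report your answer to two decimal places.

H = 15/20 = 0.7500
FA = 4/20 = 0.2000
z(H) = z(0.7500) = 0.674
z(FA) = z(0.2000) = -0.842
c = −½·[z(H) + z(FA)] = −0.5 × (0.674 + (-0.842)) = 0.084
c > 0: the participant has a conservative response bias.

c = 0.08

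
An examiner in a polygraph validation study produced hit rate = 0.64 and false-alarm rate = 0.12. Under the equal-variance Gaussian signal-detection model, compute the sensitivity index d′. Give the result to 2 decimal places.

z(H) = 0.358
z(FA) = -1.175
d' = z(H) − z(FA) = 0.358 − (-1.175) = 1.533

d′ = 1.53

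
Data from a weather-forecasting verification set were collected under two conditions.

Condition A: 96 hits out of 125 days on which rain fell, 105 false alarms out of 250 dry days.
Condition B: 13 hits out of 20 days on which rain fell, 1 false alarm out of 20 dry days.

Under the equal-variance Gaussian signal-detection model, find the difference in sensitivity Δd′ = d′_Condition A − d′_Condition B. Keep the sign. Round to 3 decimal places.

Δd′ = -1.096

Condition A: z(0.7680) = 0.7323, z(0.4200) = -0.2019, d' = 0.9342
Condition B: z(0.6500) = 0.3853, z(0.0500) = -1.6449, d' = 2.0302
Δd' = d'_Condition A − d'_Condition B = 0.9342 − 2.0302 = -1.0960
Condition B has the higher sensitivity.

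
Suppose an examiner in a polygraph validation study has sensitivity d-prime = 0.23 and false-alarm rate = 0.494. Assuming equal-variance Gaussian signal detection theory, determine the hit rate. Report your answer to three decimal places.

z(false-alarm rate) = z(0.494) = -0.0150
z(H) = z(FA) + d' = -0.0150 + 0.23 = 0.2150
hit rate = Φ(0.2150) = 0.5851

hit rate = 0.585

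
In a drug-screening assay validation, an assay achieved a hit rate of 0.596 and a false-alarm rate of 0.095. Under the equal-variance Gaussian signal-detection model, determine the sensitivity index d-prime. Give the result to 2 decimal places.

z(0.596) = 0.2430, z(0.095) = -1.3106
d' = z(H) − z(FA) = 0.2430 − (-1.3106) = 1.5536

d-prime = 1.55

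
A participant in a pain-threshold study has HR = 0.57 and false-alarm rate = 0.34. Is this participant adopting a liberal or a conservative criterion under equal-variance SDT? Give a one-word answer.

conservative

z(H) = 0.176, z(FA) = -0.412
c = −½·(z(H) + z(FA)) = 0.118
c > 0 → conservative criterion (biased toward responding “no”).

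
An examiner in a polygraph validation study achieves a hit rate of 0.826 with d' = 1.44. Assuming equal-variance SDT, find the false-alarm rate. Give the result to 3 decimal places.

false-alarm rate = 0.308

z(hit rate) = z(0.826) = 0.9385
z(FA) = z(H) − d' = 0.9385 − 1.44 = -0.5015
false-alarm rate = Φ(-0.5015) = 0.3080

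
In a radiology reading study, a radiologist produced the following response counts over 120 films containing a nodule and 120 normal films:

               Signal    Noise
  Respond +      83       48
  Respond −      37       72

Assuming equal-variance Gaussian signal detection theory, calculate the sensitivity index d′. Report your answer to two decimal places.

d′ = 0.75

H = 83/120 = 0.6917
FA = 48/120 = 0.4000
Φ⁻¹(H) = Φ⁻¹(0.6917) = 0.5007
Φ⁻¹(FA) = Φ⁻¹(0.4000) = -0.2533
d' = z(H) − z(FA) = 0.5007 − (-0.2533) = 0.7540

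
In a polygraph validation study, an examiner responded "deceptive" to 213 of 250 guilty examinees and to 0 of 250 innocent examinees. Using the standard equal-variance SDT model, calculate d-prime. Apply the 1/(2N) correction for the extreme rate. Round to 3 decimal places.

d-prime = 3.923

The false-alarm rate is 0/250 = 0, so apply the 1/(2N) correction: FA → 1/(2·250) = 0.00200.
z(H) = z(0.85200) = 1.0450
z(FA) = z(0.00200) = -2.8782
d' = 1.0450 − (-2.8782) = 3.9232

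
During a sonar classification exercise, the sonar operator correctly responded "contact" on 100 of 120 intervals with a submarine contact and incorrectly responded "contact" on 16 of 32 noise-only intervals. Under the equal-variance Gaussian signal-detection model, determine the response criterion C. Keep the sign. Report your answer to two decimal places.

H = 100/120 = 0.8333
FA = 16/32 = 0.5000
Φ⁻¹(0.8333) = 0.9673, Φ⁻¹(0.5000) = 0.0000
c = −½·[z(H) + z(FA)] = −0.5 × (0.9673 + 0.0000) = -0.48365
c < 0: the sonar operator has a liberal response bias.

C = -0.48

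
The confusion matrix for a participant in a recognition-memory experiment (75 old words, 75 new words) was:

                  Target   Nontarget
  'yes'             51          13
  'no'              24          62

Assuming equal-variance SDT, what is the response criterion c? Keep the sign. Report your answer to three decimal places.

c = 0.237

H = 51/75 = 0.6800
FA = 13/75 = 0.1733
z(H) = z(0.6800) = 0.4677
z(FA) = z(0.1733) = -0.9412
c = −½·[z(H) + z(FA)] = −0.5 × (0.4677 + (-0.9412)) = 0.23675
c > 0: the participant has a conservative response bias.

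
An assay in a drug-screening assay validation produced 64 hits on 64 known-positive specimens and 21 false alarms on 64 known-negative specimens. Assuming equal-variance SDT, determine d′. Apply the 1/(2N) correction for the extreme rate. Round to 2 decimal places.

d′ = 2.86

The hit rate is 64/64 = 1, so apply the 1/(2N) correction: H → 1 − 1/(2·64) = 0.99219.
z(H) = z(0.99219) = 2.418
z(FA) = z(0.32812) = -0.445
d' = 2.418 − (-0.445) = 2.863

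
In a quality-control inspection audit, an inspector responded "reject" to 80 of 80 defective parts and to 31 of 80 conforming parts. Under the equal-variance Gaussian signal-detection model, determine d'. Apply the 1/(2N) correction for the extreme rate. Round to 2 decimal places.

d' = 2.78

The hit rate is 80/80 = 1, so apply the 1/(2N) correction: H → 1 − 1/(2·80) = 0.99375.
z(H) = z(0.99375) = 2.498
z(FA) = z(0.38750) = -0.286
d' = 2.498 − (-0.286) = 2.784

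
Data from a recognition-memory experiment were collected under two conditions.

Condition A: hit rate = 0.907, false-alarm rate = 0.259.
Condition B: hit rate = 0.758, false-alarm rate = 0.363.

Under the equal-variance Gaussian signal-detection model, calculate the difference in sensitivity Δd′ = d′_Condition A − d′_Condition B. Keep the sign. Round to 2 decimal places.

Δd′ = 0.92

Condition A: z(0.907) = 1.323, z(0.259) = -0.646, d' = 1.969
Condition B: z(0.758) = 0.700, z(0.363) = -0.350, d' = 1.050
Δd' = d'_Condition A − d'_Condition B = 1.969 − 1.050 = 0.919
Condition A has the higher sensitivity.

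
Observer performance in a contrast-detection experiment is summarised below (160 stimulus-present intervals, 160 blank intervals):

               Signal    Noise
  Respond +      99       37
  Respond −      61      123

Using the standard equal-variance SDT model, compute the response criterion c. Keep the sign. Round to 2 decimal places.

H = 99/160 = 0.6188
FA = 37/160 = 0.2313
Φ⁻¹(0.6188) = 0.302, Φ⁻¹(0.2313) = -0.735
c = −½·[z(H) + z(FA)] = −0.5 × (0.302 + (-0.735)) = 0.2165
c > 0: the observer has a conservative response bias.

c = 0.22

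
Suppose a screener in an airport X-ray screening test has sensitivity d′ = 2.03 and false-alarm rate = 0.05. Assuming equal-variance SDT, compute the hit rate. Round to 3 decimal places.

hit rate = 0.650

z(false-alarm rate) = z(0.05) = -1.6449
z(H) = z(FA) + d' = -1.6449 + 2.03 = 0.3851
hit rate = Φ(0.3851) = 0.6499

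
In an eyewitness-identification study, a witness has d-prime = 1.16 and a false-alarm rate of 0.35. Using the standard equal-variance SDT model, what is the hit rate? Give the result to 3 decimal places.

hit rate = 0.781

z(false-alarm rate) = z(0.35) = -0.3853
z(H) = z(FA) + d' = -0.3853 + 1.16 = 0.7747
hit rate = Φ(0.7747) = 0.7807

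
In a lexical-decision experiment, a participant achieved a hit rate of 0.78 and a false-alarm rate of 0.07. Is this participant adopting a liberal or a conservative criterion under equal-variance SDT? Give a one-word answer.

z(H) = 0.772, z(FA) = -1.476
c = −½·(z(H) + z(FA)) = 0.352
c > 0 → conservative criterion (biased toward responding “no”).

conservative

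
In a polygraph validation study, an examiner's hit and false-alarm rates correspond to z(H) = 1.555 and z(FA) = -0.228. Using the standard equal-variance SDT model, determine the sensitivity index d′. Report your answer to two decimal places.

d′ = 1.78

d' = z(H) − z(FA) = 1.555 − (-0.228) = 1.783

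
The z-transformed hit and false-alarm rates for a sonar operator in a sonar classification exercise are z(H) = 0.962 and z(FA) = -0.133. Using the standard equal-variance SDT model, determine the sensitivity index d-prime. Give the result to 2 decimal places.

d-prime = 1.10

d' = z(H) − z(FA) = 0.962 − (-0.133) = 1.095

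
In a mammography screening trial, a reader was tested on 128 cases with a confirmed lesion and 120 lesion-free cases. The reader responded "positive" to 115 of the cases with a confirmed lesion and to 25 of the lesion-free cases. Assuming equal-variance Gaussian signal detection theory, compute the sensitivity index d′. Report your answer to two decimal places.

d′ = 2.08

H = 115/128 = 0.8984
FA = 25/120 = 0.2083
Φ⁻¹(H) = Φ⁻¹(0.8984) = 1.272
Φ⁻¹(FA) = Φ⁻¹(0.2083) = -0.812
d' = z(H) − z(FA) = 1.272 − (-0.812) = 2.084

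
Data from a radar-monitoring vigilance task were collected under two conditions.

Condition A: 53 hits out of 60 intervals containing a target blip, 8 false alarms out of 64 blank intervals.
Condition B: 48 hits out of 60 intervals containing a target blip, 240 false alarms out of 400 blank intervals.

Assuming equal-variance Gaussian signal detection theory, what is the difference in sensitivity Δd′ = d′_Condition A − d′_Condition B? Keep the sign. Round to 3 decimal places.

Δd′ = 1.754

Condition A: z(0.8833) = 1.1916, z(0.1250) = -1.1503, d' = 2.3419
Condition B: z(0.8000) = 0.8416, z(0.6000) = 0.2533, d' = 0.5883
Δd' = d'_Condition A − d'_Condition B = 2.3419 − 0.5883 = 1.7536
Condition A has the higher sensitivity.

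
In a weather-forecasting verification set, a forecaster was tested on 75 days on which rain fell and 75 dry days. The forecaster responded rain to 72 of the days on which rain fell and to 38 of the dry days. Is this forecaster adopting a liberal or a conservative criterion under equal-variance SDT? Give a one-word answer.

z(H) = 1.751, z(FA) = 0.017
c = −½·(z(H) + z(FA)) = -0.884
c < 0 → liberal criterion (biased toward responding “yes”).

liberal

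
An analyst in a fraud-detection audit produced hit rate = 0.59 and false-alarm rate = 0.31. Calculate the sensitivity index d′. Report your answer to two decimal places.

z(H) = 0.228
z(FA) = -0.496
d' = z(H) − z(FA) = 0.228 − (-0.496) = 0.724

d′ = 0.72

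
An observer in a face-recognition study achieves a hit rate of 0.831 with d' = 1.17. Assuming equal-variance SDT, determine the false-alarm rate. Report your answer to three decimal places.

z(hit rate) = z(0.831) = 0.9581
z(FA) = z(H) − d' = 0.9581 − 1.17 = -0.2119
false-alarm rate = Φ(-0.2119) = 0.4161

false-alarm rate = 0.416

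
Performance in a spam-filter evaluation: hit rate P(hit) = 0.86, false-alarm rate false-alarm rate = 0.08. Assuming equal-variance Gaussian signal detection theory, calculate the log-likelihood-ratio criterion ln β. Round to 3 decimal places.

z(H) = 1.0803
z(FA) = -1.4051
ln β = −½·[z(H)² − z(FA)²] = −0.5 × (1.1670 − 1.9743) = 0.40365

ln β = 0.404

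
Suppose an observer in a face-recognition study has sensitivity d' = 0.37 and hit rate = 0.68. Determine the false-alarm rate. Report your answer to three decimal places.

false-alarm rate = 0.539

z(hit rate) = z(0.68) = 0.4677
z(FA) = z(H) − d' = 0.4677 − 0.37 = 0.0977
false-alarm rate = Φ(0.0977) = 0.5389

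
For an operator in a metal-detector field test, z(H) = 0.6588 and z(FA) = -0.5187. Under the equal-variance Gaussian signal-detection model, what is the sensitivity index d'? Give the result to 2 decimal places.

d' = 1.18

d' = z(H) − z(FA) = 0.6588 − (-0.5187) = 1.1775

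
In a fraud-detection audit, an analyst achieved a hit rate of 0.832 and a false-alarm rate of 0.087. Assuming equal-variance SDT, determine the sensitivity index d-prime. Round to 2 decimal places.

d-prime = 2.32

Φ⁻¹(H) = Φ⁻¹(0.832) = 0.9621
Φ⁻¹(FA) = Φ⁻¹(0.087) = -1.3595
d' = z(H) − z(FA) = 0.9621 − (-1.3595) = 2.3216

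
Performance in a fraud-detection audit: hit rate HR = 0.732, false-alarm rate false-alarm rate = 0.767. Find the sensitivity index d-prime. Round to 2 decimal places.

d-prime = -0.11

z(0.732) = 0.619, z(0.767) = 0.729
d' = z(H) − z(FA) = 0.619 − 0.729 = -0.110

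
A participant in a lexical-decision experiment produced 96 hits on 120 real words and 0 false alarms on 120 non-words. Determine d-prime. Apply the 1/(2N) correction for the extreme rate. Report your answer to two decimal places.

The false-alarm rate is 0/120 = 0, so apply the 1/(2N) correction: FA → 1/(2·120) = 0.00417.
z(H) = z(0.80000) = 0.842
z(FA) = z(0.00417) = -2.638
d' = 0.842 − (-2.638) = 3.480

d-prime = 3.48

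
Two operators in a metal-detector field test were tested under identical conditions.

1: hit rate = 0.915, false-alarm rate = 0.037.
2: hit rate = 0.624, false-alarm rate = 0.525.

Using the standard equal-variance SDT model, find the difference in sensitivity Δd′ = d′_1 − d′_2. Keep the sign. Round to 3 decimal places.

1: z(0.915) = 1.3722, z(0.037) = -1.7866, d' = 3.1588
2: z(0.624) = 0.3160, z(0.525) = 0.0627, d' = 0.2533
Δd' = d'_1 − d'_2 = 3.1588 − 0.2533 = 2.9055
1 has the higher sensitivity.

Δd′ = 2.906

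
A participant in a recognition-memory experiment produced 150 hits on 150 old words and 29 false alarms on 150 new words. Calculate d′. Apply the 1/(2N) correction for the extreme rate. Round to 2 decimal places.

d′ = 3.58

The hit rate is 150/150 = 1, so apply the 1/(2N) correction: H → 1 − 1/(2·150) = 0.99667.
z(H) = z(0.99667) = 2.713
z(FA) = z(0.19333) = -0.866
d' = 2.713 − (-0.866) = 3.579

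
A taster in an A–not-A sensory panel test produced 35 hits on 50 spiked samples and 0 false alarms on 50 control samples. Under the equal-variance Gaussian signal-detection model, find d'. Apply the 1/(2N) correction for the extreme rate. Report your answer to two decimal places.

The false-alarm rate is 0/50 = 0, so apply the 1/(2N) correction: FA → 1/(2·50) = 0.01000.
z(H) = z(0.70000) = 0.524
z(FA) = z(0.01000) = -2.326
d' = 0.524 − (-2.326) = 2.850

d' = 2.85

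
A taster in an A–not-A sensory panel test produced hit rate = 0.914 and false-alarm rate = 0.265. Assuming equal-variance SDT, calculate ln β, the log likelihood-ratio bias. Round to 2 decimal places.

ln β = -0.74

z(H) = 1.366
z(FA) = -0.628
ln β = −½·[z(H)² − z(FA)²] = −0.5 × (1.866 − 0.394) = -0.736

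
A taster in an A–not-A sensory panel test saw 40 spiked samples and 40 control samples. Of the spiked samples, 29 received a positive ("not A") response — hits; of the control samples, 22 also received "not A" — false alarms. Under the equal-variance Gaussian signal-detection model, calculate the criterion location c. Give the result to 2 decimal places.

H = 29/40 = 0.7250
FA = 22/40 = 0.5500
z(H) = 0.5978
z(FA) = 0.1257
c = −½·[z(H) + z(FA)] = −0.5 × (0.5978 + 0.1257) = -0.36175
c < 0: the taster has a liberal response bias.

c = -0.36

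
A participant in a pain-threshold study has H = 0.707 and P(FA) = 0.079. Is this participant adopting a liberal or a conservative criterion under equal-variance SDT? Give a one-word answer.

z(H) = 0.545, z(FA) = -1.412
c = −½·(z(H) + z(FA)) = 0.4335
c > 0 → conservative criterion (biased toward responding “no”).

conservative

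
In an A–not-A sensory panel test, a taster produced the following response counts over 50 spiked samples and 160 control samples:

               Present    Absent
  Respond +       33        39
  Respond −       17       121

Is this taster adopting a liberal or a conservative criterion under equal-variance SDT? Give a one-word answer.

z(H) = 0.412, z(FA) = -0.694
c = −½·(z(H) + z(FA)) = 0.141
c > 0 → conservative criterion (biased toward responding “no”).

conservative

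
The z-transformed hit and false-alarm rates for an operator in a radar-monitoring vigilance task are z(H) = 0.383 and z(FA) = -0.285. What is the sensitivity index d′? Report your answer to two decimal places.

d' = z(H) − z(FA) = 0.383 − (-0.285) = 0.668

d′ = 0.67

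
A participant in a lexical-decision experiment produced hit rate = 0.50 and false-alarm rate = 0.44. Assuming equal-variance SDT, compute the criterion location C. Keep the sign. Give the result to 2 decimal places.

C = 0.08

z(H) = z(0.50) = 0.0000
z(FA) = z(0.44) = -0.1510
c = −½·[z(H) + z(FA)] = −0.5 × (0.0000 + (-0.1510)) = 0.0755
c > 0: the participant has a conservative response bias.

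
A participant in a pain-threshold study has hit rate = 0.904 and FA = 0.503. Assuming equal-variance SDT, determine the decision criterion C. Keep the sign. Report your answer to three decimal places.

C = -0.656

z(0.904) = 1.3047, z(0.503) = 0.0075
c = −½·[z(H) + z(FA)] = −0.5 × (1.3047 + 0.0075) = -0.6561
c < 0: the participant has a liberal response bias.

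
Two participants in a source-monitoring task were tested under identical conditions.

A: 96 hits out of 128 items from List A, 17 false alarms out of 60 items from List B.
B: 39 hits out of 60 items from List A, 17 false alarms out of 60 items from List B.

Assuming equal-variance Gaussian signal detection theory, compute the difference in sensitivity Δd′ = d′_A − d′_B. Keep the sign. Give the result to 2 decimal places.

A: z(0.7500) = 0.674, z(0.2833) = -0.573, d' = 1.247
B: z(0.6500) = 0.385, z(0.2833) = -0.573, d' = 0.958
Δd' = d'_A − d'_B = 1.247 − 0.958 = 0.289
A has the higher sensitivity.

Δd′ = 0.29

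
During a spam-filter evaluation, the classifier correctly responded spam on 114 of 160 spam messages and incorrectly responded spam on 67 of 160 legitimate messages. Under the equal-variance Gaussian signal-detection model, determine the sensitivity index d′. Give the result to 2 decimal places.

H = 114/160 = 0.7125
FA = 67/160 = 0.4188
Φ⁻¹(H) = Φ⁻¹(0.7125) = 0.561
Φ⁻¹(FA) = Φ⁻¹(0.4188) = -0.205
d' = z(H) − z(FA) = 0.561 − (-0.205) = 0.766

d′ = 0.77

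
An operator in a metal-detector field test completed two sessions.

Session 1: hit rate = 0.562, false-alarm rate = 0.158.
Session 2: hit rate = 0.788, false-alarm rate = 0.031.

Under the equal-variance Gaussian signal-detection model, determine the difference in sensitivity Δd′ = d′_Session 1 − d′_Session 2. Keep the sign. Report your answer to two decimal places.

Session 1: z(0.562) = 0.156, z(0.158) = -1.003, d' = 1.159
Session 2: z(0.788) = 0.800, z(0.031) = -1.866, d' = 2.666
Δd' = d'_Session 1 − d'_Session 2 = 1.159 − 2.666 = -1.507
Session 2 has the higher sensitivity.

Δd′ = -1.51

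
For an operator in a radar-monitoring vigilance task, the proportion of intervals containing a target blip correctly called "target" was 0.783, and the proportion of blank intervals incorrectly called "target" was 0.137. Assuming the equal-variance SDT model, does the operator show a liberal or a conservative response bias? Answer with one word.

conservative

z(H) = 0.782, z(FA) = -1.094
c = −½·(z(H) + z(FA)) = 0.156
c > 0 → conservative criterion (biased toward responding “no”).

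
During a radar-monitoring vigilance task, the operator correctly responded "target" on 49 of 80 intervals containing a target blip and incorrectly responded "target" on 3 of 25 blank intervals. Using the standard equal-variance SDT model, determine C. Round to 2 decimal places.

C = 0.44

H = 49/80 = 0.6125
FA = 3/25 = 0.1200
z(0.6125) = 0.286, z(0.1200) = -1.175
c = −½·[z(H) + z(FA)] = −0.5 × (0.286 + (-1.175)) = 0.4445
c > 0: the operator has a conservative response bias.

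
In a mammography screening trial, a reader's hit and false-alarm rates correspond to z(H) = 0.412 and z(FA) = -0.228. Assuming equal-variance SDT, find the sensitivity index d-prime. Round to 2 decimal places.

d-prime = 0.64

d' = z(H) − z(FA) = 0.412 − (-0.228) = 0.640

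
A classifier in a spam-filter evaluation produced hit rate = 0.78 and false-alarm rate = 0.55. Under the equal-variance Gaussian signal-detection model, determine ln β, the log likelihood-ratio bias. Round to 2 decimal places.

Φ⁻¹(H) = Φ⁻¹(0.78) = 0.772
Φ⁻¹(FA) = Φ⁻¹(0.55) = 0.126
ln β = −½·[z(H)² − z(FA)²] = −0.5 × (0.596 − 0.016) = -0.290

ln β = -0.29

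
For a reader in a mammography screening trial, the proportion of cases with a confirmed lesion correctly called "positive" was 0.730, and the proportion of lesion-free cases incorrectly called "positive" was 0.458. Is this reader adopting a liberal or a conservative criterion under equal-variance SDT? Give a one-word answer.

z(H) = 0.613, z(FA) = -0.105
c = −½·(z(H) + z(FA)) = -0.254
c < 0 → liberal criterion (biased toward responding “yes”).

liberal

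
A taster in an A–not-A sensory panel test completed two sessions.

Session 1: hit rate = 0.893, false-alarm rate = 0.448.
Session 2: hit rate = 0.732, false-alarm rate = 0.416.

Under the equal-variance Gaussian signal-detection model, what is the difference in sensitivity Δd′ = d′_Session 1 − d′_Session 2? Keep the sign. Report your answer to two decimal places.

Session 1: z(0.893) = 1.243, z(0.448) = -0.131, d' = 1.374
Session 2: z(0.732) = 0.619, z(0.416) = -0.212, d' = 0.831
Δd' = d'_Session 1 − d'_Session 2 = 1.374 − 0.831 = 0.543
Session 1 has the higher sensitivity.

Δd′ = 0.54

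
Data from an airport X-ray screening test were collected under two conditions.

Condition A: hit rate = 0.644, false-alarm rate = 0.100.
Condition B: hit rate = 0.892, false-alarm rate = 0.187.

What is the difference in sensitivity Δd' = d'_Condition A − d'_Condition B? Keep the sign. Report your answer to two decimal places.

Condition A: z(0.644) = 0.369, z(0.100) = -1.282, d' = 1.651
Condition B: z(0.892) = 1.237, z(0.187) = -0.889, d' = 2.126
Δd' = d'_Condition A − d'_Condition B = 1.651 − 2.126 = -0.475
Condition B has the higher sensitivity.

Δd' = -0.48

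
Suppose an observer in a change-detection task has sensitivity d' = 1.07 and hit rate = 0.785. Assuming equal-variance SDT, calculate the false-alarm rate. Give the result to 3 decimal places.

z(hit rate) = z(0.785) = 0.7892
z(FA) = z(H) − d' = 0.7892 − 1.07 = -0.2808
false-alarm rate = Φ(-0.2808) = 0.3894

false-alarm rate = 0.389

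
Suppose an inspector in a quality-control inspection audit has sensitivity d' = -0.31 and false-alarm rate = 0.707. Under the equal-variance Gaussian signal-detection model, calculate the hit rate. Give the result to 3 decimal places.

z(false-alarm rate) = z(0.707) = 0.5446
z(H) = z(FA) + d' = 0.5446 + (-0.31) = 0.2346
hit rate = Φ(0.2346) = 0.5927

hit rate = 0.593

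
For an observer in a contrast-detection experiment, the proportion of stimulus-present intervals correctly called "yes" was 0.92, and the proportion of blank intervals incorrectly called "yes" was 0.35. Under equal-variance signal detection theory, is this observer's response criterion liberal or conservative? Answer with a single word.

liberal

z(H) = 1.405, z(FA) = -0.385
c = −½·(z(H) + z(FA)) = -0.510
c < 0 → liberal criterion (biased toward responding “yes”).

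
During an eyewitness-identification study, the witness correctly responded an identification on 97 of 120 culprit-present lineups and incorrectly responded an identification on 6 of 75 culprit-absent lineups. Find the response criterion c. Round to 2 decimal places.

H = 97/120 = 0.8083
FA = 6/75 = 0.0800
z(0.8083) = 0.8716, z(0.0800) = -1.4051
c = −½·[z(H) + z(FA)] = −0.5 × (0.8716 + (-1.4051)) = 0.26675

c = 0.27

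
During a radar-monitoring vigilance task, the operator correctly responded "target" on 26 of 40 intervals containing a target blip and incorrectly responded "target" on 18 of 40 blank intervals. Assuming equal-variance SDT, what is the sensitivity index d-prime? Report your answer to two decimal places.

H = 26/40 = 0.6500
FA = 18/40 = 0.4500
z(H) = 0.3853
z(FA) = -0.1257
d' = z(H) − z(FA) = 0.3853 − (-0.1257) = 0.5110

d-prime = 0.51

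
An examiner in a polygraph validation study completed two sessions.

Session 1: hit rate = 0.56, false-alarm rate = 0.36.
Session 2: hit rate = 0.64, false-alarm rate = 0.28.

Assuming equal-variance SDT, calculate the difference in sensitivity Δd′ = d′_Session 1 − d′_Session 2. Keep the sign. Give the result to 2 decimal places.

Session 1: z(0.56) = 0.151, z(0.36) = -0.358, d' = 0.509
Session 2: z(0.64) = 0.358, z(0.28) = -0.583, d' = 0.941
Δd' = d'_Session 1 − d'_Session 2 = 0.509 − 0.941 = -0.432
Session 2 has the higher sensitivity.

Δd′ = -0.43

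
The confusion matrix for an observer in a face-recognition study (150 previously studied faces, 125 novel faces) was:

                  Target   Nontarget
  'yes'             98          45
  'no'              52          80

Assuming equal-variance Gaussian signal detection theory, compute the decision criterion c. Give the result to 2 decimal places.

H = 98/150 = 0.6533
FA = 45/125 = 0.3600
z(H) = 0.394
z(FA) = -0.358
c = −½·[z(H) + z(FA)] = −0.5 × (0.394 + (-0.358)) = -0.018
c < 0: the observer has a liberal response bias.

c = -0.02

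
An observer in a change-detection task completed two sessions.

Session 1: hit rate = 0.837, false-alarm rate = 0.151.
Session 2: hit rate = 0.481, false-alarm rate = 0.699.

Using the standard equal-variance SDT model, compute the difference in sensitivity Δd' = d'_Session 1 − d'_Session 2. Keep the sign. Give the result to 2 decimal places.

Δd' = 2.58

Session 1: z(0.837) = 0.982, z(0.151) = -1.032, d' = 2.014
Session 2: z(0.481) = -0.048, z(0.699) = 0.522, d' = -0.570
Δd' = d'_Session 1 − d'_Session 2 = 2.014 − (-0.570) = 2.584
Session 1 has the higher sensitivity.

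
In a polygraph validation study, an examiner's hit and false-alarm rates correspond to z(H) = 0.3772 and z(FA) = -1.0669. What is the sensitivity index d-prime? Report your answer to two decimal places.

d' = z(H) − z(FA) = 0.3772 − (-1.0669) = 1.4441

d-prime = 1.44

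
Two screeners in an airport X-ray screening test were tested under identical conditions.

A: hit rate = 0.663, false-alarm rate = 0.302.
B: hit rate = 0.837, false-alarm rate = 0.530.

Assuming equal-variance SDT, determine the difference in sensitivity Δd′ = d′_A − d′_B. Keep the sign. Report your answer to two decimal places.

Δd′ = 0.03

A: z(0.663) = 0.421, z(0.302) = -0.519, d' = 0.940
B: z(0.837) = 0.982, z(0.530) = 0.075, d' = 0.907
Δd' = d'_A − d'_B = 0.940 − 0.907 = 0.033
A has the higher sensitivity.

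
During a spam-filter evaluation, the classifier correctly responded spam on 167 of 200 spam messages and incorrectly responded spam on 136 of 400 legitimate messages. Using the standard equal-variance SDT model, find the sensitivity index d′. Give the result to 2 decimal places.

d′ = 1.39

H = 167/200 = 0.8350
FA = 136/400 = 0.3400
z(H) = z(0.8350) = 0.9741
z(FA) = z(0.3400) = -0.4125
d' = z(H) − z(FA) = 0.9741 − (-0.4125) = 1.3866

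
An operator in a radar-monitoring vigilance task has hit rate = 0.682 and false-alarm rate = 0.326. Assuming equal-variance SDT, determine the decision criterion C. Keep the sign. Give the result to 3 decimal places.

C = -0.011

z(H) = z(0.682) = 0.4733
z(FA) = z(0.326) = -0.4510
c = −½·[z(H) + z(FA)] = −0.5 × (0.4733 + (-0.4510)) = -0.01115
c < 0: the operator has a liberal response bias.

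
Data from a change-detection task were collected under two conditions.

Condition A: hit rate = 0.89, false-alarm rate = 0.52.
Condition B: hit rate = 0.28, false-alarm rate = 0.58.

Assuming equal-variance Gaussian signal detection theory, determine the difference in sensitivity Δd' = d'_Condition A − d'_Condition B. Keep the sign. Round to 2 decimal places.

Condition A: z(0.89) = 1.227, z(0.52) = 0.050, d' = 1.177
Condition B: z(0.28) = -0.583, z(0.58) = 0.202, d' = -0.785
Δd' = d'_Condition A − d'_Condition B = 1.177 − (-0.785) = 1.962
Condition A has the higher sensitivity.

Δd' = 1.96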